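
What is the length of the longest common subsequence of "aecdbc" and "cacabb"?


LCS of "aecdbc" and "cacabb"
DP table:
           c    a    c    a    b    b
      0    0    0    0    0    0    0
  a   0    0    1    1    1    1    1
  e   0    0    1    1    1    1    1
  c   0    1    1    2    2    2    2
  d   0    1    1    2    2    2    2
  b   0    1    1    2    2    3    3
  c   0    1    1    2    2    3    3
LCS length = dp[6][6] = 3

3


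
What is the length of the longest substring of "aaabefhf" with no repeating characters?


Input: "aaabefhf"
Sliding window (track last position of each char):
  Position 0 ('a'): window [0,0] length 1 -- new best
  Position 1 ('a'): repeat (last at 0), move window start to 1
  Position 1 ('a'): window [1,1] length 1
  Position 2 ('a'): repeat (last at 1), move window start to 2
  Position 2 ('a'): window [2,2] length 1
  Position 3 ('b'): window [2,3] length 2 -- new best
  Position 4 ('e'): window [2,4] length 3 -- new best
  Position 5 ('f'): window [2,5] length 4 -- new best
  Position 6 ('h'): window [2,6] length 5 -- new best
  Position 7 ('f'): repeat (last at 5), move window start to 6
  Position 7 ('f'): window [6,7] length 2
Longest substring with no repeats: "abefh" with length 5

5


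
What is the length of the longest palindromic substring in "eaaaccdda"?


Input: "eaaaccdda"
Checking substrings for palindromes:
  [1:4] "aaa" (len 3) => palindrome
  [1:3] "aa" (len 2) => palindrome
  [2:4] "aa" (len 2) => palindrome
  [4:6] "cc" (len 2) => palindrome
  [6:8] "dd" (len 2) => palindrome
Longest palindromic substring: "aaa" with length 3

3


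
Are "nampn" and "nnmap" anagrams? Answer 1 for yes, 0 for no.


Strings: "nampn", "nnmap"
Sorted first:  amnnp
Sorted second: amnnp
Sorted forms match => anagrams

1


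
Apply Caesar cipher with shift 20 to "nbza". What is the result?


Caesar cipher: shift "nbza" by 20
  'n' (pos 13) + 20 = pos 7 = 'h'
  'b' (pos 1) + 20 = pos 21 = 'v'
  'z' (pos 25) + 20 = pos 19 = 't'
  'a' (pos 0) + 20 = pos 20 = 'u'
Result: hvtu

hvtu


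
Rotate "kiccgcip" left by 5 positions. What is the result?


Input: "kiccgcip", rotate left by 5
First 5 characters: "kiccg"
Remaining characters: "cip"
Concatenate remaining + first: "cip" + "kiccg" = "cipkiccg"

cipkiccg


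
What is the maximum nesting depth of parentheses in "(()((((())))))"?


Input: "(()((((())))))"
Tracking depth:
  Position 0 '(': depth becomes 1
  Position 1 '(': depth becomes 2
  Position 2 ')': depth becomes 1
  Position 3 '(': depth becomes 2
  Position 4 '(': depth becomes 3
  Position 5 '(': depth becomes 4
  Position 6 '(': depth becomes 5
  Position 7 '(': depth becomes 6
  Position 8 ')': depth becomes 5
  Position 9 ')': depth becomes 4
  Position 10 ')': depth becomes 3
  Position 11 ')': depth becomes 2
  Position 12 ')': depth becomes 1
  Position 13 ')': depth becomes 0
Maximum depth reached: 6

6


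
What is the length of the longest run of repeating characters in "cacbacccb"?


Input: "cacbacccb"
Scanning for longest run:
  Position 1 ('a'): new char, reset run to 1
  Position 2 ('c'): new char, reset run to 1
  Position 3 ('b'): new char, reset run to 1
  Position 4 ('a'): new char, reset run to 1
  Position 5 ('c'): new char, reset run to 1
  Position 6 ('c'): continues run of 'c', length=2
  Position 7 ('c'): continues run of 'c', length=3
  Position 8 ('b'): new char, reset run to 1
Longest run: 'c' with length 3

3


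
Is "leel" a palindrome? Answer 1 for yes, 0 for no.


Input: leel
Reversed: leel
  Compare pos 0 ('l') with pos 3 ('l'): match
  Compare pos 1 ('e') with pos 2 ('e'): match
Result: palindrome

1


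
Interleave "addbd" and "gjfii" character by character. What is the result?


Interleaving "addbd" and "gjfii":
  Position 0: 'a' from first, 'g' from second => "ag"
  Position 1: 'd' from first, 'j' from second => "dj"
  Position 2: 'd' from first, 'f' from second => "df"
  Position 3: 'b' from first, 'i' from second => "bi"
  Position 4: 'd' from first, 'i' from second => "di"
Result: agdjdfbidi

agdjdfbidi


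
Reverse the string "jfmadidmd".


Input: jfmadidmd
Reading characters right to left:
  Position 8: 'd'
  Position 7: 'm'
  Position 6: 'd'
  Position 5: 'i'
  Position 4: 'd'
  Position 3: 'a'
  Position 2: 'm'
  Position 1: 'f'
  Position 0: 'j'
Reversed: dmdidamfj

dmdidamfj


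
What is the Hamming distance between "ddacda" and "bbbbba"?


Comparing "ddacda" and "bbbbba" position by position:
  Position 0: 'd' vs 'b' => differ
  Position 1: 'd' vs 'b' => differ
  Position 2: 'a' vs 'b' => differ
  Position 3: 'c' vs 'b' => differ
  Position 4: 'd' vs 'b' => differ
  Position 5: 'a' vs 'a' => same
Total differences (Hamming distance): 5

5


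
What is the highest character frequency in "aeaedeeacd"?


Input: aeaedeeacd
Character counts:
  'a': 3
  'c': 1
  'd': 2
  'e': 4
Maximum frequency: 4

4


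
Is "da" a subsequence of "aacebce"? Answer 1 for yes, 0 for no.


Check if "da" is a subsequence of "aacebce"
Greedy scan:
  Position 0 ('a'): no match needed
  Position 1 ('a'): no match needed
  Position 2 ('c'): no match needed
  Position 3 ('e'): no match needed
  Position 4 ('b'): no match needed
  Position 5 ('c'): no match needed
  Position 6 ('e'): no match needed
Only matched 0/2 characters => not a subsequence

0


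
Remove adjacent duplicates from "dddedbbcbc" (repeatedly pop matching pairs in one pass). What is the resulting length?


Input: dddedbbcbc
Stack-based adjacent duplicate removal:
  Read 'd': push. Stack: d
  Read 'd': matches stack top 'd' => pop. Stack: (empty)
  Read 'd': push. Stack: d
  Read 'e': push. Stack: de
  Read 'd': push. Stack: ded
  Read 'b': push. Stack: dedb
  Read 'b': matches stack top 'b' => pop. Stack: ded
  Read 'c': push. Stack: dedc
  Read 'b': push. Stack: dedcb
  Read 'c': push. Stack: dedcbc
Final stack: "dedcbc" (length 6)

6


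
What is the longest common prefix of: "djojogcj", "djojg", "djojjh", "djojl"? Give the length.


Words: djojogcj, djojg, djojjh, djojl
  Position 0: all 'd' => match
  Position 1: all 'j' => match
  Position 2: all 'o' => match
  Position 3: all 'j' => match
  Position 4: ('o', 'g', 'j', 'l') => mismatch, stop
LCP = "djoj" (length 4)

4


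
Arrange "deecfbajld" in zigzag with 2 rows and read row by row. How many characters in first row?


Zigzag "deecfbajld" into 2 rows:
Placing characters:
  'd' => row 0
  'e' => row 1
  'e' => row 0
  'c' => row 1
  'f' => row 0
  'b' => row 1
  'a' => row 0
  'j' => row 1
  'l' => row 0
  'd' => row 1
Rows:
  Row 0: "defal"
  Row 1: "ecbjd"
First row length: 5

5


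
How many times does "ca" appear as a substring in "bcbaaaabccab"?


Searching for "ca" in "bcbaaaabccab"
Scanning each position:
  Position 0: "bc" => no
  Position 1: "cb" => no
  Position 2: "ba" => no
  Position 3: "aa" => no
  Position 4: "aa" => no
  Position 5: "aa" => no
  Position 6: "ab" => no
  Position 7: "bc" => no
  Position 8: "cc" => no
  Position 9: "ca" => MATCH
  Position 10: "ab" => no
Total occurrences: 1

1


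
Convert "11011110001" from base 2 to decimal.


Input: "11011110001" in base 2
Positional expansion:
  Digit '1' (value 1) x 2^10 = 1024
  Digit '1' (value 1) x 2^9 = 512
  Digit '0' (value 0) x 2^8 = 0
  Digit '1' (value 1) x 2^7 = 128
  Digit '1' (value 1) x 2^6 = 64
  Digit '1' (value 1) x 2^5 = 32
  Digit '1' (value 1) x 2^4 = 16
  Digit '0' (value 0) x 2^3 = 0
  Digit '0' (value 0) x 2^2 = 0
  Digit '0' (value 0) x 2^1 = 0
  Digit '1' (value 1) x 2^0 = 1
Sum = 1777

1777


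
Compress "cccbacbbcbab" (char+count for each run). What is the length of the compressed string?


Input: cccbacbbcbab
Runs:
  'c' x 3 => "c3"
  'b' x 1 => "b1"
  'a' x 1 => "a1"
  'c' x 1 => "c1"
  'b' x 2 => "b2"
  'c' x 1 => "c1"
  'b' x 1 => "b1"
  'a' x 1 => "a1"
  'b' x 1 => "b1"
Compressed: "c3b1a1c1b2c1b1a1b1"
Compressed length: 18

18


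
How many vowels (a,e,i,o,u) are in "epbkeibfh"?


Input: epbkeibfh
Checking each character:
  'e' at position 0: vowel (running total: 1)
  'p' at position 1: consonant
  'b' at position 2: consonant
  'k' at position 3: consonant
  'e' at position 4: vowel (running total: 2)
  'i' at position 5: vowel (running total: 3)
  'b' at position 6: consonant
  'f' at position 7: consonant
  'h' at position 8: consonant
Total vowels: 3

3


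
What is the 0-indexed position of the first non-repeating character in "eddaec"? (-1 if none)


Input: eddaec
Character frequencies:
  'a': 1
  'c': 1
  'd': 2
  'e': 2
Scanning left to right for freq == 1:
  Position 0 ('e'): freq=2, skip
  Position 1 ('d'): freq=2, skip
  Position 2 ('d'): freq=2, skip
  Position 3 ('a'): unique! => answer = 3

3


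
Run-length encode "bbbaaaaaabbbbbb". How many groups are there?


Input: bbbaaaaaabbbbbb
Scanning for consecutive runs:
  Group 1: 'b' x 3 (positions 0-2)
  Group 2: 'a' x 6 (positions 3-8)
  Group 3: 'b' x 6 (positions 9-14)
Total groups: 3

3


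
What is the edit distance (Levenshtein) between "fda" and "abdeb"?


Computing edit distance: "fda" -> "abdeb"
DP table:
           a    b    d    e    b
      0    1    2    3    4    5
  f   1    1    2    3    4    5
  d   2    2    2    2    3    4
  a   3    2    3    3    3    4
Edit distance = dp[3][5] = 4

4


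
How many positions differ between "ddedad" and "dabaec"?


Comparing "ddedad" and "dabaec" position by position:
  Position 0: 'd' vs 'd' => same
  Position 1: 'd' vs 'a' => DIFFER
  Position 2: 'e' vs 'b' => DIFFER
  Position 3: 'd' vs 'a' => DIFFER
  Position 4: 'a' vs 'e' => DIFFER
  Position 5: 'd' vs 'c' => DIFFER
Positions that differ: 5

5


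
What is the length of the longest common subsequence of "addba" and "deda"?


LCS of "addba" and "deda"
DP table:
           d    e    d    a
      0    0    0    0    0
  a   0    0    0    0    1
  d   0    1    1    1    1
  d   0    1    1    2    2
  b   0    1    1    2    2
  a   0    1    1    2    3
LCS length = dp[5][4] = 3

3


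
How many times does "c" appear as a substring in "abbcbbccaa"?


Searching for "c" in "abbcbbccaa"
Scanning each position:
  Position 0: "a" => no
  Position 1: "b" => no
  Position 2: "b" => no
  Position 3: "c" => MATCH
  Position 4: "b" => no
  Position 5: "b" => no
  Position 6: "c" => MATCH
  Position 7: "c" => MATCH
  Position 8: "a" => no
  Position 9: "a" => no
Total occurrences: 3

3


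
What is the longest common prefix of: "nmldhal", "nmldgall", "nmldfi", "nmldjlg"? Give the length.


Words: nmldhal, nmldgall, nmldfi, nmldjlg
  Position 0: all 'n' => match
  Position 1: all 'm' => match
  Position 2: all 'l' => match
  Position 3: all 'd' => match
  Position 4: ('h', 'g', 'f', 'j') => mismatch, stop
LCP = "nmld" (length 4)

4


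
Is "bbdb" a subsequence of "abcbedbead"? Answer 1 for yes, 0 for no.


Check if "bbdb" is a subsequence of "abcbedbead"
Greedy scan:
  Position 0 ('a'): no match needed
  Position 1 ('b'): matches sub[0] = 'b'
  Position 2 ('c'): no match needed
  Position 3 ('b'): matches sub[1] = 'b'
  Position 4 ('e'): no match needed
  Position 5 ('d'): matches sub[2] = 'd'
  Position 6 ('b'): matches sub[3] = 'b'
  Position 7 ('e'): no match needed
  Position 8 ('a'): no match needed
  Position 9 ('d'): no match needed
All 4 characters matched => is a subsequence

1


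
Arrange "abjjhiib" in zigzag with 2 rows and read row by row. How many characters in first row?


Zigzag "abjjhiib" into 2 rows:
Placing characters:
  'a' => row 0
  'b' => row 1
  'j' => row 0
  'j' => row 1
  'h' => row 0
  'i' => row 1
  'i' => row 0
  'b' => row 1
Rows:
  Row 0: "ajhi"
  Row 1: "bjib"
First row length: 4

4


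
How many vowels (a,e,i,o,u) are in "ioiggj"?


Input: ioiggj
Checking each character:
  'i' at position 0: vowel (running total: 1)
  'o' at position 1: vowel (running total: 2)
  'i' at position 2: vowel (running total: 3)
  'g' at position 3: consonant
  'g' at position 4: consonant
  'j' at position 5: consonant
Total vowels: 3

3


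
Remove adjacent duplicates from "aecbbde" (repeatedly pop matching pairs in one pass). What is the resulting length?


Input: aecbbde
Stack-based adjacent duplicate removal:
  Read 'a': push. Stack: a
  Read 'e': push. Stack: ae
  Read 'c': push. Stack: aec
  Read 'b': push. Stack: aecb
  Read 'b': matches stack top 'b' => pop. Stack: aec
  Read 'd': push. Stack: aecd
  Read 'e': push. Stack: aecde
Final stack: "aecde" (length 5)

5


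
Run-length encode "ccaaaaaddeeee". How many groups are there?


Input: ccaaaaaddeeee
Scanning for consecutive runs:
  Group 1: 'c' x 2 (positions 0-1)
  Group 2: 'a' x 5 (positions 2-6)
  Group 3: 'd' x 2 (positions 7-8)
  Group 4: 'e' x 4 (positions 9-12)
Total groups: 4

4


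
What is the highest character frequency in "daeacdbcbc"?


Input: daeacdbcbc
Character counts:
  'a': 2
  'b': 2
  'c': 3
  'd': 2
  'e': 1
Maximum frequency: 3

3


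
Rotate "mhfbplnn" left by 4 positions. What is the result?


Input: "mhfbplnn", rotate left by 4
First 4 characters: "mhfb"
Remaining characters: "plnn"
Concatenate remaining + first: "plnn" + "mhfb" = "plnnmhfb"

plnnmhfb


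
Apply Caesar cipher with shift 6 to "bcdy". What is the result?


Caesar cipher: shift "bcdy" by 6
  'b' (pos 1) + 6 = pos 7 = 'h'
  'c' (pos 2) + 6 = pos 8 = 'i'
  'd' (pos 3) + 6 = pos 9 = 'j'
  'y' (pos 24) + 6 = pos 4 = 'e'
Result: hije

hije


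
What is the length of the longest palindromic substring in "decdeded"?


Input: "decdeded"
Checking substrings for palindromes:
  [3:8] "deded" (len 5) => palindrome
  [3:6] "ded" (len 3) => palindrome
  [4:7] "ede" (len 3) => palindrome
  [5:8] "ded" (len 3) => palindrome
Longest palindromic substring: "deded" with length 5

5


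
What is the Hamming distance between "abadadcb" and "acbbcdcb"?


Comparing "abadadcb" and "acbbcdcb" position by position:
  Position 0: 'a' vs 'a' => same
  Position 1: 'b' vs 'c' => differ
  Position 2: 'a' vs 'b' => differ
  Position 3: 'd' vs 'b' => differ
  Position 4: 'a' vs 'c' => differ
  Position 5: 'd' vs 'd' => same
  Position 6: 'c' vs 'c' => same
  Position 7: 'b' vs 'b' => same
Total differences (Hamming distance): 4

4


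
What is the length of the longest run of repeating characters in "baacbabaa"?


Input: "baacbabaa"
Scanning for longest run:
  Position 1 ('a'): new char, reset run to 1
  Position 2 ('a'): continues run of 'a', length=2
  Position 3 ('c'): new char, reset run to 1
  Position 4 ('b'): new char, reset run to 1
  Position 5 ('a'): new char, reset run to 1
  Position 6 ('b'): new char, reset run to 1
  Position 7 ('a'): new char, reset run to 1
  Position 8 ('a'): continues run of 'a', length=2
Longest run: 'a' with length 2

2


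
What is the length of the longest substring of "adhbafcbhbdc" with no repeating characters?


Input: "adhbafcbhbdc"
Sliding window (track last position of each char):
  Position 0 ('a'): window [0,0] length 1 -- new best
  Position 1 ('d'): window [0,1] length 2 -- new best
  Position 2 ('h'): window [0,2] length 3 -- new best
  Position 3 ('b'): window [0,3] length 4 -- new best
  Position 4 ('a'): repeat (last at 0), move window start to 1
  Position 4 ('a'): window [1,4] length 4
  Position 5 ('f'): window [1,5] length 5 -- new best
  Position 6 ('c'): window [1,6] length 6 -- new best
  Position 7 ('b'): repeat (last at 3), move window start to 4
  Position 7 ('b'): window [4,7] length 4
  Position 8 ('h'): window [4,8] length 5
  Position 9 ('b'): repeat (last at 7), move window start to 8
  Position 9 ('b'): window [8,9] length 2
  Position 10 ('d'): window [8,10] length 3
  Position 11 ('c'): window [8,11] length 4
Longest substring with no repeats: "dhbafc" with length 6

6


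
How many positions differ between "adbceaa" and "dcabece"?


Comparing "adbceaa" and "dcabece" position by position:
  Position 0: 'a' vs 'd' => DIFFER
  Position 1: 'd' vs 'c' => DIFFER
  Position 2: 'b' vs 'a' => DIFFER
  Position 3: 'c' vs 'b' => DIFFER
  Position 4: 'e' vs 'e' => same
  Position 5: 'a' vs 'c' => DIFFER
  Position 6: 'a' vs 'e' => DIFFER
Positions that differ: 6

6


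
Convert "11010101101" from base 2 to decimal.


Input: "11010101101" in base 2
Positional expansion:
  Digit '1' (value 1) x 2^10 = 1024
  Digit '1' (value 1) x 2^9 = 512
  Digit '0' (value 0) x 2^8 = 0
  Digit '1' (value 1) x 2^7 = 128
  Digit '0' (value 0) x 2^6 = 0
  Digit '1' (value 1) x 2^5 = 32
  Digit '0' (value 0) x 2^4 = 0
  Digit '1' (value 1) x 2^3 = 8
  Digit '1' (value 1) x 2^2 = 4
  Digit '0' (value 0) x 2^1 = 0
  Digit '1' (value 1) x 2^0 = 1
Sum = 1709

1709


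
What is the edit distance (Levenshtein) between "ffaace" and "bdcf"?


Computing edit distance: "ffaace" -> "bdcf"
DP table:
           b    d    c    f
      0    1    2    3    4
  f   1    1    2    3    3
  f   2    2    2    3    3
  a   3    3    3    3    4
  a   4    4    4    4    4
  c   5    5    5    4    5
  e   6    6    6    5    5
Edit distance = dp[6][4] = 5

5


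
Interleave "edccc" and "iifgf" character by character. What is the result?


Interleaving "edccc" and "iifgf":
  Position 0: 'e' from first, 'i' from second => "ei"
  Position 1: 'd' from first, 'i' from second => "di"
  Position 2: 'c' from first, 'f' from second => "cf"
  Position 3: 'c' from first, 'g' from second => "cg"
  Position 4: 'c' from first, 'f' from second => "cf"
Result: eidicfcgcf

eidicfcgcf


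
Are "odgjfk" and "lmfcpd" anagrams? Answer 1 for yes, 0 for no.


Strings: "odgjfk", "lmfcpd"
Sorted first:  dfgjko
Sorted second: cdflmp
Differ at position 0: 'd' vs 'c' => not anagrams

0


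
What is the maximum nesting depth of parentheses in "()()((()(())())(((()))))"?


Input: "()()((()(())())(((()))))"
Tracking depth:
  Position 0 '(': depth becomes 1
  Position 1 ')': depth becomes 0
  Position 2 '(': depth becomes 1
  Position 3 ')': depth becomes 0
  Position 4 '(': depth becomes 1
  Position 5 '(': depth becomes 2
  Position 6 '(': depth becomes 3
  Position 7 ')': depth becomes 2
  Position 8 '(': depth becomes 3
  Position 9 '(': depth becomes 4
  Position 10 ')': depth becomes 3
  Position 11 ')': depth becomes 2
  Position 12 '(': depth becomes 3
  Position 13 ')': depth becomes 2
  Position 14 ')': depth becomes 1
  Position 15 '(': depth becomes 2
  Position 16 '(': depth becomes 3
  Position 17 '(': depth becomes 4
  Position 18 '(': depth becomes 5
  Position 19 ')': depth becomes 4
  Position 20 ')': depth becomes 3
  Position 21 ')': depth becomes 2
  Position 22 ')': depth becomes 1
  Position 23 ')': depth becomes 0
Maximum depth reached: 5

5


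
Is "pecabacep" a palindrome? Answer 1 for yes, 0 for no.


Input: pecabacep
Reversed: pecabacep
  Compare pos 0 ('p') with pos 8 ('p'): match
  Compare pos 1 ('e') with pos 7 ('e'): match
  Compare pos 2 ('c') with pos 6 ('c'): match
  Compare pos 3 ('a') with pos 5 ('a'): match
Result: palindrome

1


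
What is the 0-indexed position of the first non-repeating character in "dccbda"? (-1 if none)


Input: dccbda
Character frequencies:
  'a': 1
  'b': 1
  'c': 2
  'd': 2
Scanning left to right for freq == 1:
  Position 0 ('d'): freq=2, skip
  Position 1 ('c'): freq=2, skip
  Position 2 ('c'): freq=2, skip
  Position 3 ('b'): unique! => answer = 3

3


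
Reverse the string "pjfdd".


Input: pjfdd
Reading characters right to left:
  Position 4: 'd'
  Position 3: 'd'
  Position 2: 'f'
  Position 1: 'j'
  Position 0: 'p'
Reversed: ddfjp

ddfjp


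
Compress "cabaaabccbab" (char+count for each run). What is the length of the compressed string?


Input: cabaaabccbab
Runs:
  'c' x 1 => "c1"
  'a' x 1 => "a1"
  'b' x 1 => "b1"
  'a' x 3 => "a3"
  'b' x 1 => "b1"
  'c' x 2 => "c2"
  'b' x 1 => "b1"
  'a' x 1 => "a1"
  'b' x 1 => "b1"
Compressed: "c1a1b1a3b1c2b1a1b1"
Compressed length: 18

18


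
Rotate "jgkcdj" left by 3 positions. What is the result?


Input: "jgkcdj", rotate left by 3
First 3 characters: "jgk"
Remaining characters: "cdj"
Concatenate remaining + first: "cdj" + "jgk" = "cdjjgk"

cdjjgk


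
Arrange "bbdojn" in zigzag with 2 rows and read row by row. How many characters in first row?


Zigzag "bbdojn" into 2 rows:
Placing characters:
  'b' => row 0
  'b' => row 1
  'd' => row 0
  'o' => row 1
  'j' => row 0
  'n' => row 1
Rows:
  Row 0: "bdj"
  Row 1: "bon"
First row length: 3

3


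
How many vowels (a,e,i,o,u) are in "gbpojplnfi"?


Input: gbpojplnfi
Checking each character:
  'g' at position 0: consonant
  'b' at position 1: consonant
  'p' at position 2: consonant
  'o' at position 3: vowel (running total: 1)
  'j' at position 4: consonant
  'p' at position 5: consonant
  'l' at position 6: consonant
  'n' at position 7: consonant
  'f' at position 8: consonant
  'i' at position 9: vowel (running total: 2)
Total vowels: 2

2


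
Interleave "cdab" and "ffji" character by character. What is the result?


Interleaving "cdab" and "ffji":
  Position 0: 'c' from first, 'f' from second => "cf"
  Position 1: 'd' from first, 'f' from second => "df"
  Position 2: 'a' from first, 'j' from second => "aj"
  Position 3: 'b' from first, 'i' from second => "bi"
Result: cfdfajbi

cfdfajbi


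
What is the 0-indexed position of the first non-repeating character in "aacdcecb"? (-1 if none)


Input: aacdcecb
Character frequencies:
  'a': 2
  'b': 1
  'c': 3
  'd': 1
  'e': 1
Scanning left to right for freq == 1:
  Position 0 ('a'): freq=2, skip
  Position 1 ('a'): freq=2, skip
  Position 2 ('c'): freq=3, skip
  Position 3 ('d'): unique! => answer = 3

3


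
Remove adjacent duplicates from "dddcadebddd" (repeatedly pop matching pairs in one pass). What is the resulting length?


Input: dddcadebddd
Stack-based adjacent duplicate removal:
  Read 'd': push. Stack: d
  Read 'd': matches stack top 'd' => pop. Stack: (empty)
  Read 'd': push. Stack: d
  Read 'c': push. Stack: dc
  Read 'a': push. Stack: dca
  Read 'd': push. Stack: dcad
  Read 'e': push. Stack: dcade
  Read 'b': push. Stack: dcadeb
  Read 'd': push. Stack: dcadebd
  Read 'd': matches stack top 'd' => pop. Stack: dcadeb
  Read 'd': push. Stack: dcadebd
Final stack: "dcadebd" (length 7)

7


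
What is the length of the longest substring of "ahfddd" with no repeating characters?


Input: "ahfddd"
Sliding window (track last position of each char):
  Position 0 ('a'): window [0,0] length 1 -- new best
  Position 1 ('h'): window [0,1] length 2 -- new best
  Position 2 ('f'): window [0,2] length 3 -- new best
  Position 3 ('d'): window [0,3] length 4 -- new best
  Position 4 ('d'): repeat (last at 3), move window start to 4
  Position 4 ('d'): window [4,4] length 1
  Position 5 ('d'): repeat (last at 4), move window start to 5
  Position 5 ('d'): window [5,5] length 1
Longest substring with no repeats: "ahfd" with length 4

4


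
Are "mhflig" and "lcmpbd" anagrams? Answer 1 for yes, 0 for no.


Strings: "mhflig", "lcmpbd"
Sorted first:  fghilm
Sorted second: bcdlmp
Differ at position 0: 'f' vs 'b' => not anagrams

0


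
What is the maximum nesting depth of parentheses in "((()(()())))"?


Input: "((()(()())))"
Tracking depth:
  Position 0 '(': depth becomes 1
  Position 1 '(': depth becomes 2
  Position 2 '(': depth becomes 3
  Position 3 ')': depth becomes 2
  Position 4 '(': depth becomes 3
  Position 5 '(': depth becomes 4
  Position 6 ')': depth becomes 3
  Position 7 '(': depth becomes 4
  Position 8 ')': depth becomes 3
  Position 9 ')': depth becomes 2
  Position 10 ')': depth becomes 1
  Position 11 ')': depth becomes 0
Maximum depth reached: 4

4


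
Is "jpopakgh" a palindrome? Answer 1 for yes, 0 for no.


Input: jpopakgh
Reversed: hgkapopj
  Compare pos 0 ('j') with pos 7 ('h'): MISMATCH
  Compare pos 1 ('p') with pos 6 ('g'): MISMATCH
  Compare pos 2 ('o') with pos 5 ('k'): MISMATCH
  Compare pos 3 ('p') with pos 4 ('a'): MISMATCH
Result: not a palindrome

0


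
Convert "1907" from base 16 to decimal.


Input: "1907" in base 16
Positional expansion:
  Digit '1' (value 1) x 16^3 = 4096
  Digit '9' (value 9) x 16^2 = 2304
  Digit '0' (value 0) x 16^1 = 0
  Digit '7' (value 7) x 16^0 = 7
Sum = 6407

6407


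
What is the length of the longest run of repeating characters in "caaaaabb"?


Input: "caaaaabb"
Scanning for longest run:
  Position 1 ('a'): new char, reset run to 1
  Position 2 ('a'): continues run of 'a', length=2
  Position 3 ('a'): continues run of 'a', length=3
  Position 4 ('a'): continues run of 'a', length=4
  Position 5 ('a'): continues run of 'a', length=5
  Position 6 ('b'): new char, reset run to 1
  Position 7 ('b'): continues run of 'b', length=2
Longest run: 'a' with length 5

5


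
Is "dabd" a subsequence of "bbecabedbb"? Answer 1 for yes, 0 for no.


Check if "dabd" is a subsequence of "bbecabedbb"
Greedy scan:
  Position 0 ('b'): no match needed
  Position 1 ('b'): no match needed
  Position 2 ('e'): no match needed
  Position 3 ('c'): no match needed
  Position 4 ('a'): no match needed
  Position 5 ('b'): no match needed
  Position 6 ('e'): no match needed
  Position 7 ('d'): matches sub[0] = 'd'
  Position 8 ('b'): no match needed
  Position 9 ('b'): no match needed
Only matched 1/4 characters => not a subsequence

0


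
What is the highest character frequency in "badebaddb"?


Input: badebaddb
Character counts:
  'a': 2
  'b': 3
  'd': 3
  'e': 1
Maximum frequency: 3

3


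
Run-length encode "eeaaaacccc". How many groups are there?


Input: eeaaaacccc
Scanning for consecutive runs:
  Group 1: 'e' x 2 (positions 0-1)
  Group 2: 'a' x 4 (positions 2-5)
  Group 3: 'c' x 4 (positions 6-9)
Total groups: 3

3


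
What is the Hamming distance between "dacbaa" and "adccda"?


Comparing "dacbaa" and "adccda" position by position:
  Position 0: 'd' vs 'a' => differ
  Position 1: 'a' vs 'd' => differ
  Position 2: 'c' vs 'c' => same
  Position 3: 'b' vs 'c' => differ
  Position 4: 'a' vs 'd' => differ
  Position 5: 'a' vs 'a' => same
Total differences (Hamming distance): 4

4


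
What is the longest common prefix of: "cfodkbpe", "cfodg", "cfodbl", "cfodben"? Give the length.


Words: cfodkbpe, cfodg, cfodbl, cfodben
  Position 0: all 'c' => match
  Position 1: all 'f' => match
  Position 2: all 'o' => match
  Position 3: all 'd' => match
  Position 4: ('k', 'g', 'b', 'b') => mismatch, stop
LCP = "cfod" (length 4)

4


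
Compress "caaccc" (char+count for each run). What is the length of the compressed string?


Input: caaccc
Runs:
  'c' x 1 => "c1"
  'a' x 2 => "a2"
  'c' x 3 => "c3"
Compressed: "c1a2c3"
Compressed length: 6

6


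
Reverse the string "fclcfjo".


Input: fclcfjo
Reading characters right to left:
  Position 6: 'o'
  Position 5: 'j'
  Position 4: 'f'
  Position 3: 'c'
  Position 2: 'l'
  Position 1: 'c'
  Position 0: 'f'
Reversed: ojfclcf

ojfclcf


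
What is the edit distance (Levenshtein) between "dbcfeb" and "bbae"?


Computing edit distance: "dbcfeb" -> "bbae"
DP table:
           b    b    a    e
      0    1    2    3    4
  d   1    1    2    3    4
  b   2    1    1    2    3
  c   3    2    2    2    3
  f   4    3    3    3    3
  e   5    4    4    4    3
  b   6    5    4    5    4
Edit distance = dp[6][4] = 4

4


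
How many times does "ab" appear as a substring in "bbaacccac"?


Searching for "ab" in "bbaacccac"
Scanning each position:
  Position 0: "bb" => no
  Position 1: "ba" => no
  Position 2: "aa" => no
  Position 3: "ac" => no
  Position 4: "cc" => no
  Position 5: "cc" => no
  Position 6: "ca" => no
  Position 7: "ac" => no
Total occurrences: 0

0


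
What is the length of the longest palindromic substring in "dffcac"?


Input: "dffcac"
Checking substrings for palindromes:
  [3:6] "cac" (len 3) => palindrome
  [1:3] "ff" (len 2) => palindrome
Longest palindromic substring: "cac" with length 3

3


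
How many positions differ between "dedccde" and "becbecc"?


Comparing "dedccde" and "becbecc" position by position:
  Position 0: 'd' vs 'b' => DIFFER
  Position 1: 'e' vs 'e' => same
  Position 2: 'd' vs 'c' => DIFFER
  Position 3: 'c' vs 'b' => DIFFER
  Position 4: 'c' vs 'e' => DIFFER
  Position 5: 'd' vs 'c' => DIFFER
  Position 6: 'e' vs 'c' => DIFFER
Positions that differ: 6

6


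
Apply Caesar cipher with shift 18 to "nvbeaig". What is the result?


Caesar cipher: shift "nvbeaig" by 18
  'n' (pos 13) + 18 = pos 5 = 'f'
  'v' (pos 21) + 18 = pos 13 = 'n'
  'b' (pos 1) + 18 = pos 19 = 't'
  'e' (pos 4) + 18 = pos 22 = 'w'
  'a' (pos 0) + 18 = pos 18 = 's'
  'i' (pos 8) + 18 = pos 0 = 'a'
  'g' (pos 6) + 18 = pos 24 = 'y'
Result: fntwsay

fntwsay


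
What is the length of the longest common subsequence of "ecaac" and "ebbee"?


LCS of "ecaac" and "ebbee"
DP table:
           e    b    b    e    e
      0    0    0    0    0    0
  e   0    1    1    1    1    1
  c   0    1    1    1    1    1
  a   0    1    1    1    1    1
  a   0    1    1    1    1    1
  c   0    1    1    1    1    1
LCS length = dp[5][5] = 1

1


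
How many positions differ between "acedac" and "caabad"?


Comparing "acedac" and "caabad" position by position:
  Position 0: 'a' vs 'c' => DIFFER
  Position 1: 'c' vs 'a' => DIFFER
  Position 2: 'e' vs 'a' => DIFFER
  Position 3: 'd' vs 'b' => DIFFER
  Position 4: 'a' vs 'a' => same
  Position 5: 'c' vs 'd' => DIFFER
Positions that differ: 5

5


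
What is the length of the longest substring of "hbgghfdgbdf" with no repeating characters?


Input: "hbgghfdgbdf"
Sliding window (track last position of each char):
  Position 0 ('h'): window [0,0] length 1 -- new best
  Position 1 ('b'): window [0,1] length 2 -- new best
  Position 2 ('g'): window [0,2] length 3 -- new best
  Position 3 ('g'): repeat (last at 2), move window start to 3
  Position 3 ('g'): window [3,3] length 1
  Position 4 ('h'): window [3,4] length 2
  Position 5 ('f'): window [3,5] length 3
  Position 6 ('d'): window [3,6] length 4 -- new best
  Position 7 ('g'): repeat (last at 3), move window start to 4
  Position 7 ('g'): window [4,7] length 4
  Position 8 ('b'): window [4,8] length 5 -- new best
  Position 9 ('d'): repeat (last at 6), move window start to 7
  Position 9 ('d'): window [7,9] length 3
  Position 10 ('f'): window [7,10] length 4
Longest substring with no repeats: "hfdgb" with length 5

5


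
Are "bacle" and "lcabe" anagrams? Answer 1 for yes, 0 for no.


Strings: "bacle", "lcabe"
Sorted first:  abcel
Sorted second: abcel
Sorted forms match => anagrams

1


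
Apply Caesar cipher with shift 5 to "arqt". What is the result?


Caesar cipher: shift "arqt" by 5
  'a' (pos 0) + 5 = pos 5 = 'f'
  'r' (pos 17) + 5 = pos 22 = 'w'
  'q' (pos 16) + 5 = pos 21 = 'v'
  't' (pos 19) + 5 = pos 24 = 'y'
Result: fwvy

fwvy


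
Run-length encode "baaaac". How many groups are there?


Input: baaaac
Scanning for consecutive runs:
  Group 1: 'b' x 1 (positions 0-0)
  Group 2: 'a' x 4 (positions 1-4)
  Group 3: 'c' x 1 (positions 5-5)
Total groups: 3

3


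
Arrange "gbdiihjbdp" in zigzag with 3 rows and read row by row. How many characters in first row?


Zigzag "gbdiihjbdp" into 3 rows:
Placing characters:
  'g' => row 0
  'b' => row 1
  'd' => row 2
  'i' => row 1
  'i' => row 0
  'h' => row 1
  'j' => row 2
  'b' => row 1
  'd' => row 0
  'p' => row 1
Rows:
  Row 0: "gid"
  Row 1: "bihbp"
  Row 2: "dj"
First row length: 3

3


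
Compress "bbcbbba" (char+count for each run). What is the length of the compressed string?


Input: bbcbbba
Runs:
  'b' x 2 => "b2"
  'c' x 1 => "c1"
  'b' x 3 => "b3"
  'a' x 1 => "a1"
Compressed: "b2c1b3a1"
Compressed length: 8

8


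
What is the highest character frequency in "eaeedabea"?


Input: eaeedabea
Character counts:
  'a': 3
  'b': 1
  'd': 1
  'e': 4
Maximum frequency: 4

4


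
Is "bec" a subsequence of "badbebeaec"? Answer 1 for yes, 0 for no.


Check if "bec" is a subsequence of "badbebeaec"
Greedy scan:
  Position 0 ('b'): matches sub[0] = 'b'
  Position 1 ('a'): no match needed
  Position 2 ('d'): no match needed
  Position 3 ('b'): no match needed
  Position 4 ('e'): matches sub[1] = 'e'
  Position 5 ('b'): no match needed
  Position 6 ('e'): no match needed
  Position 7 ('a'): no match needed
  Position 8 ('e'): no match needed
  Position 9 ('c'): matches sub[2] = 'c'
All 3 characters matched => is a subsequence

1


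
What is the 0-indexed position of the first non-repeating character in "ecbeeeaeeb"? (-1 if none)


Input: ecbeeeaeeb
Character frequencies:
  'a': 1
  'b': 2
  'c': 1
  'e': 6
Scanning left to right for freq == 1:
  Position 0 ('e'): freq=6, skip
  Position 1 ('c'): unique! => answer = 1

1


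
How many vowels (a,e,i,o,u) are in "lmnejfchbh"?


Input: lmnejfchbh
Checking each character:
  'l' at position 0: consonant
  'm' at position 1: consonant
  'n' at position 2: consonant
  'e' at position 3: vowel (running total: 1)
  'j' at position 4: consonant
  'f' at position 5: consonant
  'c' at position 6: consonant
  'h' at position 7: consonant
  'b' at position 8: consonant
  'h' at position 9: consonant
Total vowels: 1

1


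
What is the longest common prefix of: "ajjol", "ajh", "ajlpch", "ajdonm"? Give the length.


Words: ajjol, ajh, ajlpch, ajdonm
  Position 0: all 'a' => match
  Position 1: all 'j' => match
  Position 2: ('j', 'h', 'l', 'd') => mismatch, stop
LCP = "aj" (length 2)

2


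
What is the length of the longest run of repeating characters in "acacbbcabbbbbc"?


Input: "acacbbcabbbbbc"
Scanning for longest run:
  Position 1 ('c'): new char, reset run to 1
  Position 2 ('a'): new char, reset run to 1
  Position 3 ('c'): new char, reset run to 1
  Position 4 ('b'): new char, reset run to 1
  Position 5 ('b'): continues run of 'b', length=2
  Position 6 ('c'): new char, reset run to 1
  Position 7 ('a'): new char, reset run to 1
  Position 8 ('b'): new char, reset run to 1
  Position 9 ('b'): continues run of 'b', length=2
  Position 10 ('b'): continues run of 'b', length=3
  Position 11 ('b'): continues run of 'b', length=4
  Position 12 ('b'): continues run of 'b', length=5
  Position 13 ('c'): new char, reset run to 1
Longest run: 'b' with length 5

5


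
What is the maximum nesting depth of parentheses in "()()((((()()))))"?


Input: "()()((((()()))))"
Tracking depth:
  Position 0 '(': depth becomes 1
  Position 1 ')': depth becomes 0
  Position 2 '(': depth becomes 1
  Position 3 ')': depth becomes 0
  Position 4 '(': depth becomes 1
  Position 5 '(': depth becomes 2
  Position 6 '(': depth becomes 3
  Position 7 '(': depth becomes 4
  Position 8 '(': depth becomes 5
  Position 9 ')': depth becomes 4
  Position 10 '(': depth becomes 5
  Position 11 ')': depth becomes 4
  Position 12 ')': depth becomes 3
  Position 13 ')': depth becomes 2
  Position 14 ')': depth becomes 1
  Position 15 ')': depth becomes 0
Maximum depth reached: 5

5


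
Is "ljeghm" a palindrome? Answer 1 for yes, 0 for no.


Input: ljeghm
Reversed: mhgejl
  Compare pos 0 ('l') with pos 5 ('m'): MISMATCH
  Compare pos 1 ('j') with pos 4 ('h'): MISMATCH
  Compare pos 2 ('e') with pos 3 ('g'): MISMATCH
Result: not a palindrome

0


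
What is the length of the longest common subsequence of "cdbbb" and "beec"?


LCS of "cdbbb" and "beec"
DP table:
           b    e    e    c
      0    0    0    0    0
  c   0    0    0    0    1
  d   0    0    0    0    1
  b   0    1    1    1    1
  b   0    1    1    1    1
  b   0    1    1    1    1
LCS length = dp[5][4] = 1

1


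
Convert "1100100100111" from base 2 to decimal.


Input: "1100100100111" in base 2
Positional expansion:
  Digit '1' (value 1) x 2^12 = 4096
  Digit '1' (value 1) x 2^11 = 2048
  Digit '0' (value 0) x 2^10 = 0
  Digit '0' (value 0) x 2^9 = 0
  Digit '1' (value 1) x 2^8 = 256
  Digit '0' (value 0) x 2^7 = 0
  Digit '0' (value 0) x 2^6 = 0
  Digit '1' (value 1) x 2^5 = 32
  Digit '0' (value 0) x 2^4 = 0
  Digit '0' (value 0) x 2^3 = 0
  Digit '1' (value 1) x 2^2 = 4
  Digit '1' (value 1) x 2^1 = 2
  Digit '1' (value 1) x 2^0 = 1
Sum = 6439

6439


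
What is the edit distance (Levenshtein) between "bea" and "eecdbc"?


Computing edit distance: "bea" -> "eecdbc"
DP table:
           e    e    c    d    b    c
      0    1    2    3    4    5    6
  b   1    1    2    3    4    4    5
  e   2    1    1    2    3    4    5
  a   3    2    2    2    3    4    5
Edit distance = dp[3][6] = 5

5


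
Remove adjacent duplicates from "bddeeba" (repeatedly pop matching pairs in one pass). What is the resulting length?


Input: bddeeba
Stack-based adjacent duplicate removal:
  Read 'b': push. Stack: b
  Read 'd': push. Stack: bd
  Read 'd': matches stack top 'd' => pop. Stack: b
  Read 'e': push. Stack: be
  Read 'e': matches stack top 'e' => pop. Stack: b
  Read 'b': matches stack top 'b' => pop. Stack: (empty)
  Read 'a': push. Stack: a
Final stack: "a" (length 1)

1


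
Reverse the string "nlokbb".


Input: nlokbb
Reading characters right to left:
  Position 5: 'b'
  Position 4: 'b'
  Position 3: 'k'
  Position 2: 'o'
  Position 1: 'l'
  Position 0: 'n'
Reversed: bbkoln

bbkoln


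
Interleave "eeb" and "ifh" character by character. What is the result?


Interleaving "eeb" and "ifh":
  Position 0: 'e' from first, 'i' from second => "ei"
  Position 1: 'e' from first, 'f' from second => "ef"
  Position 2: 'b' from first, 'h' from second => "bh"
Result: eiefbh

eiefbh


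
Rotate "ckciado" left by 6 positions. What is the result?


Input: "ckciado", rotate left by 6
First 6 characters: "ckciad"
Remaining characters: "o"
Concatenate remaining + first: "o" + "ckciad" = "ockciad"

ockciad


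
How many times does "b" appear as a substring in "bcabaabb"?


Searching for "b" in "bcabaabb"
Scanning each position:
  Position 0: "b" => MATCH
  Position 1: "c" => no
  Position 2: "a" => no
  Position 3: "b" => MATCH
  Position 4: "a" => no
  Position 5: "a" => no
  Position 6: "b" => MATCH
  Position 7: "b" => MATCH
Total occurrences: 4

4


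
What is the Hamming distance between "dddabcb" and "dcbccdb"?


Comparing "dddabcb" and "dcbccdb" position by position:
  Position 0: 'd' vs 'd' => same
  Position 1: 'd' vs 'c' => differ
  Position 2: 'd' vs 'b' => differ
  Position 3: 'a' vs 'c' => differ
  Position 4: 'b' vs 'c' => differ
  Position 5: 'c' vs 'd' => differ
  Position 6: 'b' vs 'b' => same
Total differences (Hamming distance): 5

5


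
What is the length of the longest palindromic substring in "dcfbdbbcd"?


Input: "dcfbdbbcd"
Checking substrings for palindromes:
  [3:6] "bdb" (len 3) => palindrome
  [5:7] "bb" (len 2) => palindrome
Longest palindromic substring: "bdb" with length 3

3


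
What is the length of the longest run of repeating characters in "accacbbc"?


Input: "accacbbc"
Scanning for longest run:
  Position 1 ('c'): new char, reset run to 1
  Position 2 ('c'): continues run of 'c', length=2
  Position 3 ('a'): new char, reset run to 1
  Position 4 ('c'): new char, reset run to 1
  Position 5 ('b'): new char, reset run to 1
  Position 6 ('b'): continues run of 'b', length=2
  Position 7 ('c'): new char, reset run to 1
Longest run: 'c' with length 2

2


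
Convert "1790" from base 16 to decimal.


Input: "1790" in base 16
Positional expansion:
  Digit '1' (value 1) x 16^3 = 4096
  Digit '7' (value 7) x 16^2 = 1792
  Digit '9' (value 9) x 16^1 = 144
  Digit '0' (value 0) x 16^0 = 0
Sum = 6032

6032


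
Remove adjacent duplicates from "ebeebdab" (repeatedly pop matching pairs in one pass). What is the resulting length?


Input: ebeebdab
Stack-based adjacent duplicate removal:
  Read 'e': push. Stack: e
  Read 'b': push. Stack: eb
  Read 'e': push. Stack: ebe
  Read 'e': matches stack top 'e' => pop. Stack: eb
  Read 'b': matches stack top 'b' => pop. Stack: e
  Read 'd': push. Stack: ed
  Read 'a': push. Stack: eda
  Read 'b': push. Stack: edab
Final stack: "edab" (length 4)

4


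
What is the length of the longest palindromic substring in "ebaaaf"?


Input: "ebaaaf"
Checking substrings for palindromes:
  [2:5] "aaa" (len 3) => palindrome
  [2:4] "aa" (len 2) => palindrome
  [3:5] "aa" (len 2) => palindrome
Longest palindromic substring: "aaa" with length 3

3
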